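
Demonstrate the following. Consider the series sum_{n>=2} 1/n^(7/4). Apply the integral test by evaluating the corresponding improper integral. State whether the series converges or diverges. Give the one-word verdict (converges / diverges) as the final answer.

Let f(x) = x^(-7/4). Then f is positive, continuous, and decreasing on [2, infinity), so the integral test applies.
Compute the improper integral int_{2}^infinity f(x) dx:
  antiderivative F(x) = -4/(3*x^(3/4)).
  As x -> infinity, F(x) -> 0 (since p = 7/4 > 1).
  So int = F(infinity) - F(2) = 0 - (-2*2^(1/4)/3) = 2*2^(1/4)/3.
  Finite, so by the integral test, the series converges.

converges


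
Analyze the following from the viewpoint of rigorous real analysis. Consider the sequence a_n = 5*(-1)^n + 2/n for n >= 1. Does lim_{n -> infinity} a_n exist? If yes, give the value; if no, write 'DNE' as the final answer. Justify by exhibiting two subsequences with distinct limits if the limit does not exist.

Examine the behaviour of a_n along subsequences.
a_{2k} = 5 + 2/(2k) -> 5. a_{2k+1} = -5 + 2/(2k+1) -> -5.
Since these two subsequential limits are 5 and -5, distinct, the full sequence cannot converge (a convergent sequence has all subsequences tending to the same limit). So lim a_n does not exist.

DNE


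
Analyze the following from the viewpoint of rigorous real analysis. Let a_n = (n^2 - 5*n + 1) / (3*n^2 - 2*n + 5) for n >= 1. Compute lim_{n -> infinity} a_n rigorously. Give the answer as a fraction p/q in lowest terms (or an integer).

Divide numerator and denominator by n^2, the highest power:
numerator / n^2 = 1 - 5/n + n^(-2)
denominator / n^2 = 3 - 2/n + 5/n^2
As n -> infinity, all terms of the form c/n^k (k >= 1) tend to 0.
So numerator / n^2 -> 1 and denominator / n^2 -> 3.
Therefore lim a_n = 1/3.

1/3


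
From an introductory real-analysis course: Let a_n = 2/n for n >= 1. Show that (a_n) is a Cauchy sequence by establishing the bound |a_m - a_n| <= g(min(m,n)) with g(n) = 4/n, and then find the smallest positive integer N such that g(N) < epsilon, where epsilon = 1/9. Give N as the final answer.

For any m, n >= 1, by the triangle inequality:
|a_m - a_n| = |2/m - 2/n| <= 2*1/m + 2*1/n <= 4/min(m,n).
So g(n) = 4/n bounds the Cauchy difference. Since g(n) -> 0, (a_n) is Cauchy.
Now solve g(N) < 1/9: 4/N < 1/9 <=> N > 4 / (1/9) = 36.
The smallest integer strictly greater than 36 is N = 37.
Check: g(37) = 4/37 = 4/37 < 1/9; g(36) = 1/9 >= 1/9. So N = 37.

37


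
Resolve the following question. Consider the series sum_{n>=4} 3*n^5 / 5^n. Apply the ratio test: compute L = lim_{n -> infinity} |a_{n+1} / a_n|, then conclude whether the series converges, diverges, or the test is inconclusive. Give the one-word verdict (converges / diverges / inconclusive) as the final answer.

Let a_n denote the general term. Form the ratio a_{n+1}/a_n and simplify:
a_{n+1}/a_n = (n + 1)^5/(5*n^5)
Take the limit as n -> infinity: L = 1/5.
Since L = 1/5 < 1, the ratio test implies the series converges.

converges


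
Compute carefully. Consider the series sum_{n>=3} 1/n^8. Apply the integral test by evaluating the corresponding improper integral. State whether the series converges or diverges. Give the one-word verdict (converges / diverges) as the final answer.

Let f(x) = x^(-8). Then f is positive, continuous, and decreasing on [3, infinity), so the integral test applies.
Compute the improper integral int_{3}^infinity f(x) dx:
  antiderivative F(x) = -1/(7*x^7).
  As x -> infinity, F(x) -> 0 (since p = 8 > 1).
  So int = F(infinity) - F(3) = 0 - (-1/15309) = 1/15309.
  Finite, so by the integral test, the series converges.

converges


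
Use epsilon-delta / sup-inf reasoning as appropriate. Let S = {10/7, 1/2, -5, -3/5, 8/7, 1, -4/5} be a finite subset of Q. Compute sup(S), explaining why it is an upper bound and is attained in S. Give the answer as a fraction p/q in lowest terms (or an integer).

S is finite, so sup(S) = max(S).
Sorted decreasing:
10/7, 8/7, 1, 1/2, -3/5, -4/5, -5
The extremum is 10/7.
For every x in S, x <= 10/7. And 10/7 is in S, so it is attained.
Therefore sup(S) = 10/7.

10/7


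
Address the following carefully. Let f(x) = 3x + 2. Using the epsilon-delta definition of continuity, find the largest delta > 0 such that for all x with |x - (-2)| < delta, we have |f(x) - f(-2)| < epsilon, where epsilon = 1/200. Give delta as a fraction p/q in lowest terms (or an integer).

We compute f(-2) = 3*(-2) + 2 = -4.
|f(x) - f(-2)| = |3x + 2 - (-4)| = |3(x - (-2))| = 3|x - (-2)|.
We need 3|x - (-2)| < 1/200, i.e. |x - (-2)| < 1/200 / 3 = 1/600.
So any delta <= 1/600 works. Conversely, if delta > 1/600, then x = -2 + 1/600 satisfies |x - (-2)| = 1/600 < delta but |f(x) - f(-2)| = 3 * 1/600 = 1/200, which is not < 1/200; so no larger delta works.
Hence the largest such delta is 1/600.

1/600


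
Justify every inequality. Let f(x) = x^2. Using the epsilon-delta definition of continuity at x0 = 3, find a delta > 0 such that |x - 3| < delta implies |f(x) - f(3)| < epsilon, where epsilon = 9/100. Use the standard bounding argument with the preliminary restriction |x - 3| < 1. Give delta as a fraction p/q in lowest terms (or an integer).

Factor: |x^2 - (3)^2| = |x - 3| * |x + 3|.
Impose |x - 3| < 1 first. Then |x + 3| = |(x - 3) + 2*(3)| <= |x - 3| + 2*|3| < 1 + 6 = 7.
So |x^2 - (3)^2| < delta * 7.
We need delta * 7 <= 9/100, i.e. delta <= 9/100/7 = 9/700.
Since 9/700 < 1, this is tighter than 1; take delta = 9/700.
So delta = 9/700 works.

9/700


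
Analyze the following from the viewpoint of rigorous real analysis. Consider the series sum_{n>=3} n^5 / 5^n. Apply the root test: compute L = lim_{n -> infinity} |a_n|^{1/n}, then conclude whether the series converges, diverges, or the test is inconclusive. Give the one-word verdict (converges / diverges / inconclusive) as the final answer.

Let a_n denote the general term. Form |a_n|^(1/n) and simplify:
|a_n|^(1/n) = n^(5/n)/5
Take the limit as n -> infinity: L = 1/5.
Since L = 1/5 < 1, the root test implies convergence.

converges


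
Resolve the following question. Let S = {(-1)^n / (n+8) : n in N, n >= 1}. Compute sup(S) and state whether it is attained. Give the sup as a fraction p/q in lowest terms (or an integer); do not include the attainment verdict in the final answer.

Analysis:
- Values: -1/9, 1/10, -1/11, 1/12, -1/13, ...
- Positive terms (even n): 1/(2+8), 1/(4+8), ... decreasing -> max = 1/10 (n=2).
- Negative terms (odd n): -1/(1+8), -1/(3+8), ... increasing -> min = -1/9 (n=1).
- So sup = 1/10 (attained at n=2); inf = -1/9 (attained at n=1).
Conclusion: sup(S) = 1/10, attained in S.

1/10


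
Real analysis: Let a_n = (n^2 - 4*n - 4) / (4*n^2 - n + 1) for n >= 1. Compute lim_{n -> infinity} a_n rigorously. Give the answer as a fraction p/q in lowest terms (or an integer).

Divide numerator and denominator by n^2, the highest power:
numerator / n^2 = 1 - 4/n - 4/n^2
denominator / n^2 = 4 - 1/n + n^(-2)
As n -> infinity, all terms of the form c/n^k (k >= 1) tend to 0.
So numerator / n^2 -> 1 and denominator / n^2 -> 4.
Therefore lim a_n = 1/4.

1/4


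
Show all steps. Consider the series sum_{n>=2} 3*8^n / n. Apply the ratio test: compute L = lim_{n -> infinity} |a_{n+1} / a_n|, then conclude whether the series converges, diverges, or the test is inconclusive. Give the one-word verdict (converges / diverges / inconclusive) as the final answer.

Let a_n denote the general term. Form the ratio a_{n+1}/a_n and simplify:
a_{n+1}/a_n = 8*n/(n + 1)
Take the limit as n -> infinity: L = 8.
Since L = 8 > 1 (or L = infinity), the ratio test implies the series diverges.

diverges


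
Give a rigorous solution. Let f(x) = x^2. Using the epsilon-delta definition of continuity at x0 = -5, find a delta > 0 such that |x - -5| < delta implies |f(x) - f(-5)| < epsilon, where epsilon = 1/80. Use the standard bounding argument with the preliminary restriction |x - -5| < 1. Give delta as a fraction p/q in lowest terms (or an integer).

Factor: |x^2 - (-5)^2| = |x - -5| * |x + -5|.
Impose |x - -5| < 1 first. Then |x + -5| = |(x - -5) + 2*(-5)| <= |x - -5| + 2*|-5| < 1 + 10 = 11.
So |x^2 - (-5)^2| < delta * 11.
We need delta * 11 <= 1/80, i.e. delta <= 1/80/11 = 1/880.
Since 1/880 < 1, this is tighter than 1; take delta = 1/880.
So delta = 1/880 works.

1/880


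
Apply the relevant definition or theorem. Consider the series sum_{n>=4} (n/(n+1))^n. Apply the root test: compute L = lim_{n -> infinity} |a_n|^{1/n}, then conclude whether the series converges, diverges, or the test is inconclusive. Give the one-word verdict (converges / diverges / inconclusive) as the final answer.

Let a_n denote the general term. Form |a_n|^(1/n) and simplify:
|a_n|^(1/n) = n/(n + 1)
Take the limit as n -> infinity: L = 1.
Since L = 1, the root test is inconclusive. (In fact a_n = (n/(n+1))^n -> e^(-1) != 0, so the nth-term test shows divergence; but the root test itself gives no conclusion.)

inconclusive


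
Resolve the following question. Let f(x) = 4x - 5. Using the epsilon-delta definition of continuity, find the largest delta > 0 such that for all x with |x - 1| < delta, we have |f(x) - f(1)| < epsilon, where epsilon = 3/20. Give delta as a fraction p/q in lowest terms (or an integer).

We compute f(1) = 4*(1) - 5 = -1.
|f(x) - f(1)| = |4x - 5 - (-1)| = |4(x - 1)| = 4|x - 1|.
We need 4|x - 1| < 3/20, i.e. |x - 1| < 3/20 / 4 = 3/80.
So any delta <= 3/80 works. Conversely, if delta > 3/80, then x = 1 + 3/80 satisfies |x - 1| = 3/80 < delta but |f(x) - f(1)| = 4 * 3/80 = 3/20, which is not < 3/20; so no larger delta works.
Hence the largest such delta is 3/80.

3/80


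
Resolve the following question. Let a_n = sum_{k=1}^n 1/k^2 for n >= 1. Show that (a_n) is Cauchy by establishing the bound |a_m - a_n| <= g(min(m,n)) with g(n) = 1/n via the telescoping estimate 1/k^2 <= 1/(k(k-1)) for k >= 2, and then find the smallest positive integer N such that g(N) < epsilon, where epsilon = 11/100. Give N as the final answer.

For m > n >= 1: |a_m - a_n| = sum_{k=n+1}^m 1/k^2.
Use 1/k^2 <= 1/(k(k-1)) = 1/(k-1) - 1/k for k >= 2:
sum_{k=n+1}^m 1/k^2 <= sum_{k=n+1}^m (1/(k-1) - 1/k) = 1/n - 1/m <= 1/n.
By symmetry the same bound holds with n,m swapped, so |a_m - a_n| <= 1/min(m,n) = g(min(m,n)). Since g(n) -> 0, (a_n) is Cauchy.
Now solve g(N) < 11/100: 1/N < 11/100 <=> N > 1/(11/100) = 100/11.
The smallest integer strictly greater than 100/11 is N = 10.
Check: g(10) = 1/10 < 11/100; g(9) = 1/9 >= 11/100. So N = 10.

10


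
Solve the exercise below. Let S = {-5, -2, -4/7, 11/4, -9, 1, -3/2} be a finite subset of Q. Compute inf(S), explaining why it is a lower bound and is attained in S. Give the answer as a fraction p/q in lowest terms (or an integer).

S is finite, so inf(S) = min(S).
Sorted increasing:
-9, -5, -2, -3/2, -4/7, 1, 11/4
The extremum is -9.
For every x in S, x >= -9. And -9 is in S, so it is attained.
Therefore inf(S) = -9.

-9


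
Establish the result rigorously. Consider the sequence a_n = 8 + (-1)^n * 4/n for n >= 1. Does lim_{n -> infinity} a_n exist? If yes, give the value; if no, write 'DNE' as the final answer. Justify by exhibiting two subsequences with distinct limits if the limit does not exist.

Examine the behaviour of a_n along subsequences.
Even-n subsequence a_{2k} = 8 + 4/(2k) -> 8. Odd-n subsequence a_{2k+1} = 8 - 4/(2k+1) -> 8. Both tend to 8, which suggests the limit is 8; verify directly.
|a_n - 8| = |(-1)^n * 4/n| = 4/n for every n >= 1.
Given epsilon > 0, choose a positive integer N > 4/epsilon. Then for all n >= N, |a_n - 8| = 4/n <= 4/N < epsilon.
So by the definition of the limit, lim a_n exists and equals 8.

8


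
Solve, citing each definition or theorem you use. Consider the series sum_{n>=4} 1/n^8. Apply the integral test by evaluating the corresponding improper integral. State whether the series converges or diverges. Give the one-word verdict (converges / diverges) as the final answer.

Let f(x) = x^(-8). Then f is positive, continuous, and decreasing on [4, infinity), so the integral test applies.
Compute the improper integral int_{4}^infinity f(x) dx:
  antiderivative F(x) = -1/(7*x^7).
  As x -> infinity, F(x) -> 0 (since p = 8 > 1).
  So int = F(infinity) - F(4) = 0 - (-1/114688) = 1/114688.
  Finite, so by the integral test, the series converges.

converges


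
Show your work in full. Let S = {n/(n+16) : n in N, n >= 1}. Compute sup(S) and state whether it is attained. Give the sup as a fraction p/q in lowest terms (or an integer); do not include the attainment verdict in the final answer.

Analysis:
- Values: 1/17, 1/9, 3/19, 1/5, ... strictly increasing.
- Minimum is 1/17 (n=1); inf = 1/17 (attained).
- n/(n+16) = 1 - 16/(n+16) -> 1 from below as n -> infinity, and never equals 1.
- So sup = 1 (not attained).
Conclusion: sup(S) = 1, not attained in S.

1


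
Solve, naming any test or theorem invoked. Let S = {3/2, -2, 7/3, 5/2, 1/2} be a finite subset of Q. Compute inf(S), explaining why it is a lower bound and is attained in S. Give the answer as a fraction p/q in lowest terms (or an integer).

S is finite, so inf(S) = min(S).
Sorted increasing:
-2, 1/2, 3/2, 7/3, 5/2
The extremum is -2.
For every x in S, x >= -2. And -2 is in S, so it is attained.
Therefore inf(S) = -2.

-2


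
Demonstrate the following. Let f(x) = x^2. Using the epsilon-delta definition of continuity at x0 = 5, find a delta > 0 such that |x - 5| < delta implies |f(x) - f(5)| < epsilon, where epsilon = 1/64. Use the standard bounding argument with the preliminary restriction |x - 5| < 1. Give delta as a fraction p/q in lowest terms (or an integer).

Factor: |x^2 - (5)^2| = |x - 5| * |x + 5|.
Impose |x - 5| < 1 first. Then |x + 5| = |(x - 5) + 2*(5)| <= |x - 5| + 2*|5| < 1 + 10 = 11.
So |x^2 - (5)^2| < delta * 11.
We need delta * 11 <= 1/64, i.e. delta <= 1/64/11 = 1/704.
Since 1/704 < 1, this is tighter than 1; take delta = 1/704.
So delta = 1/704 works.

1/704


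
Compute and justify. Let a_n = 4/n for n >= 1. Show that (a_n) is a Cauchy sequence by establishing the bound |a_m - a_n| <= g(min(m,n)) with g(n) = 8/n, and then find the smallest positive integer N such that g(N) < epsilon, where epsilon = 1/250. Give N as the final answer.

For any m, n >= 1, by the triangle inequality:
|a_m - a_n| = |4/m - 4/n| <= 4*1/m + 4*1/n <= 8/min(m,n).
So g(n) = 8/n bounds the Cauchy difference. Since g(n) -> 0, (a_n) is Cauchy.
Now solve g(N) < 1/250: 8/N < 1/250 <=> N > 8 / (1/250) = 2000.
The smallest integer strictly greater than 2000 is N = 2001.
Check: g(2001) = 8/2001 = 8/2001 < 1/250; g(2000) = 1/250 >= 1/250. So N = 2001.

2001


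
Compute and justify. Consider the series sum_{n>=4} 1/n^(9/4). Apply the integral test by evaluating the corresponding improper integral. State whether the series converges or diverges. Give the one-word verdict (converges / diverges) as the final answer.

Let f(x) = x^(-9/4). Then f is positive, continuous, and decreasing on [4, infinity), so the integral test applies.
Compute the improper integral int_{4}^infinity f(x) dx:
  antiderivative F(x) = -4/(5*x^(5/4)).
  As x -> infinity, F(x) -> 0 (since p = 9/4 > 1).
  So int = F(infinity) - F(4) = 0 - (-sqrt(2)/10) = sqrt(2)/10.
  Finite, so by the integral test, the series converges.

converges


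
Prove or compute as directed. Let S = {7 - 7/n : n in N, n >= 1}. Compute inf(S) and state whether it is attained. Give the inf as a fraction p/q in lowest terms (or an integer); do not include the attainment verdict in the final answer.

Analysis:
- Values: 0, 7/2, 14/3, 21/4, ... strictly increasing.
- Minimum is 0 (n=1); inf = 0 (attained).
- 7 - 7/n -> 7 from below; sup = 7, not attained.
Conclusion: inf(S) = 0, attained in S.

0


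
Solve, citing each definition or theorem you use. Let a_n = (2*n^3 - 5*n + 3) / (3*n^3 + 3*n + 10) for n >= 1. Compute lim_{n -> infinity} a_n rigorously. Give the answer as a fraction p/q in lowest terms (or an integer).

Divide numerator and denominator by n^3, the highest power:
numerator / n^3 = 2 - 5/n^2 + 3/n^3
denominator / n^3 = 3 + 3/n^2 + 10/n^3
As n -> infinity, all terms of the form c/n^k (k >= 1) tend to 0.
So numerator / n^3 -> 2 and denominator / n^3 -> 3.
Therefore lim a_n = 2/3.

2/3


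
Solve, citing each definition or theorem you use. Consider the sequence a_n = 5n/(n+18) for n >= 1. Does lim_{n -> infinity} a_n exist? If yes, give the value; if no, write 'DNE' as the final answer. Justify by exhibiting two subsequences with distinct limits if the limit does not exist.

Examine the behaviour of a_n along subsequences.
Even-n subsequence a_{2k} = 5(2k)/(2k+18) -> 5. Odd-n subsequence a_{2k+1} = 5(2k+1)/(2k+19) -> 5. Both tend to 5, which suggests the limit is 5; verify directly.
|a_n - 5| = |5n - 5(n+18)| / (n+18) = 90/(n+18) < 90/n for every n >= 1.
Given epsilon > 0, choose a positive integer N > 90/epsilon. Then for all n >= N, |a_n - 5| < 90/n <= 90/N < epsilon.
So by the definition of the limit, lim a_n exists and equals 5.

5


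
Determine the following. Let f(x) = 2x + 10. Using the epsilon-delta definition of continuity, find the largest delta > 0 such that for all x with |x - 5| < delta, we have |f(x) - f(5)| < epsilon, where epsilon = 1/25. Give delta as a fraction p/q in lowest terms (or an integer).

We compute f(5) = 2*(5) + 10 = 20.
|f(x) - f(5)| = |2x + 10 - (20)| = |2(x - 5)| = 2|x - 5|.
We need 2|x - 5| < 1/25, i.e. |x - 5| < 1/25 / 2 = 1/50.
So any delta <= 1/50 works. Conversely, if delta > 1/50, then x = 5 + 1/50 satisfies |x - 5| = 1/50 < delta but |f(x) - f(5)| = 2 * 1/50 = 1/25, which is not < 1/25; so no larger delta works.
Hence the largest such delta is 1/50.

1/50


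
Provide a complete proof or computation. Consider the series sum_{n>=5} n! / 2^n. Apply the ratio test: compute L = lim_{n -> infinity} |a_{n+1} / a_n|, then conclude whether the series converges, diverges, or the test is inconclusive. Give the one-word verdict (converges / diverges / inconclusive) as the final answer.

Let a_n denote the general term. Form the ratio a_{n+1}/a_n and simplify:
a_{n+1}/a_n = n/2 + 1/2
Take the limit as n -> infinity: L = infinity.
Since L = infinity > 1 (or L = infinity), the ratio test implies the series diverges.

diverges


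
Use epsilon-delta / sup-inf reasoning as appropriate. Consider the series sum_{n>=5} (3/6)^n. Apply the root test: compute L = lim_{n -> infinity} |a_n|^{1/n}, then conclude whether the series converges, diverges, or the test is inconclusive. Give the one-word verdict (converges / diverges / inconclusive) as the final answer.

Let a_n denote the general term. Form |a_n|^(1/n) and simplify:
|a_n|^(1/n) = 1/2
Take the limit as n -> infinity: L = 1/2.
Since L = 1/2 < 1, the root test implies convergence.

converges


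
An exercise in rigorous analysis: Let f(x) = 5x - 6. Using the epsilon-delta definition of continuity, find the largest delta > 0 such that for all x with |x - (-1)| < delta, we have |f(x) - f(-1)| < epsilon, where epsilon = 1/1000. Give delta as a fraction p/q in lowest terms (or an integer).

We compute f(-1) = 5*(-1) - 6 = -11.
|f(x) - f(-1)| = |5x - 6 - (-11)| = |5(x - (-1))| = 5|x - (-1)|.
We need 5|x - (-1)| < 1/1000, i.e. |x - (-1)| < 1/1000 / 5 = 1/5000.
So any delta <= 1/5000 works. Conversely, if delta > 1/5000, then x = -1 + 1/5000 satisfies |x - (-1)| = 1/5000 < delta but |f(x) - f(-1)| = 5 * 1/5000 = 1/1000, which is not < 1/1000; so no larger delta works.
Hence the largest such delta is 1/5000.

1/5000


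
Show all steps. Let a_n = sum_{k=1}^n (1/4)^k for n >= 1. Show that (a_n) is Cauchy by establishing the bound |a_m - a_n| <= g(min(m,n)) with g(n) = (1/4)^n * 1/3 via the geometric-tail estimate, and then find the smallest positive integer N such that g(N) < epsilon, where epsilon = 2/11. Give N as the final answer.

For m > n >= 1: |a_m - a_n| = sum_{k=n+1}^m (1/4)^k < sum_{k=n+1}^infinity (1/4)^k = (1/4)^(n+1) / (1 - 1/4) = (1/4)^n * (1/4) * (4/3) = (1/4)^n * 1/3.
So g(n) = (1/4)^n / 3. Since g(n) -> 0, (a_n) is Cauchy.
Now solve g(N) < 2/11: (1/4)^N / 3 < 2/11 <=> 4^N > 1 / (3 * 2/11) = 11/6.
Check powers of 4: 4^0 = 1 <= 11/6, 4^1 = 4 > 11/6.
So the smallest such N is 1. Check: g(1) = 1/(3 * 4) = 1/12 < 2/11.

1


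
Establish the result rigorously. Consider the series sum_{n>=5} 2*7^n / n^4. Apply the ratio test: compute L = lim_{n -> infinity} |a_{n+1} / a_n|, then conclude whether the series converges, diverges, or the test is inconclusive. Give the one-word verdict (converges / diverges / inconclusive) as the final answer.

Let a_n denote the general term. Form the ratio a_{n+1}/a_n and simplify:
a_{n+1}/a_n = 7*n^4/(n + 1)^4
Take the limit as n -> infinity: L = 7.
Since L = 7 > 1 (or L = infinity), the ratio test implies the series diverges.

diverges


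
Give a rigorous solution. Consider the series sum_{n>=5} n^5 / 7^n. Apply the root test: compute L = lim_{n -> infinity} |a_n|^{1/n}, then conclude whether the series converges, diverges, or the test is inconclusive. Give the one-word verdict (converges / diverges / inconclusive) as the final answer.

Let a_n denote the general term. Form |a_n|^(1/n) and simplify:
|a_n|^(1/n) = n^(5/n)/7
Take the limit as n -> infinity: L = 1/7.
Since L = 1/7 < 1, the root test implies convergence.

converges


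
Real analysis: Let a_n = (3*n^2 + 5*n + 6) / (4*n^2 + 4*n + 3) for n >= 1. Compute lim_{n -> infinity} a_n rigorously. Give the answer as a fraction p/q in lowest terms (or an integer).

Divide numerator and denominator by n^2, the highest power:
numerator / n^2 = 3 + 5/n + 6/n^2
denominator / n^2 = 4 + 4/n + 3/n^2
As n -> infinity, all terms of the form c/n^k (k >= 1) tend to 0.
So numerator / n^2 -> 3 and denominator / n^2 -> 4.
Therefore lim a_n = 3/4.

3/4


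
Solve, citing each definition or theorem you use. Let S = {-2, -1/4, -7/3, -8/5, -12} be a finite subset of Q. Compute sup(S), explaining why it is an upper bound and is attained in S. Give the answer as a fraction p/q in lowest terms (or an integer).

S is finite, so sup(S) = max(S).
Sorted decreasing:
-1/4, -8/5, -2, -7/3, -12
The extremum is -1/4.
For every x in S, x <= -1/4. And -1/4 is in S, so it is attained.
Therefore sup(S) = -1/4.

-1/4


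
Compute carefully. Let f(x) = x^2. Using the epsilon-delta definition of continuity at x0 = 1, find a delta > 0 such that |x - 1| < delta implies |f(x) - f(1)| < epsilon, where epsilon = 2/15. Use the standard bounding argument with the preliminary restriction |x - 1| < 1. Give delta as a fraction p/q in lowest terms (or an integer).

Factor: |x^2 - (1)^2| = |x - 1| * |x + 1|.
Impose |x - 1| < 1 first. Then |x + 1| = |(x - 1) + 2*(1)| <= |x - 1| + 2*|1| < 1 + 2 = 3.
So |x^2 - (1)^2| < delta * 3.
We need delta * 3 <= 2/15, i.e. delta <= 2/15/3 = 2/45.
Since 2/45 < 1, this is tighter than 1; take delta = 2/45.
So delta = 2/45 works.

2/45


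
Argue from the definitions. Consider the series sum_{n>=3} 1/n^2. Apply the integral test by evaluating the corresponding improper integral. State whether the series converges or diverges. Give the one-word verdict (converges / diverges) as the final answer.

Let f(x) = x^(-2). Then f is positive, continuous, and decreasing on [3, infinity), so the integral test applies.
Compute the improper integral int_{3}^infinity f(x) dx:
  antiderivative F(x) = -1/x.
  As x -> infinity, F(x) -> 0 (since p = 2 > 1).
  So int = F(infinity) - F(3) = 0 - (-1/3) = 1/3.
  Finite, so by the integral test, the series converges.

converges


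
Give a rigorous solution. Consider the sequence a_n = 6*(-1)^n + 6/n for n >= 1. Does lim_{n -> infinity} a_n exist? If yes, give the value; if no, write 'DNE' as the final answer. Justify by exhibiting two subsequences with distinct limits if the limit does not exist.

Examine the behaviour of a_n along subsequences.
a_{2k} = 6 + 6/(2k) -> 6. a_{2k+1} = -6 + 6/(2k+1) -> -6.
Since these two subsequential limits are 6 and -6, distinct, the full sequence cannot converge (a convergent sequence has all subsequences tending to the same limit). So lim a_n does not exist.

DNE


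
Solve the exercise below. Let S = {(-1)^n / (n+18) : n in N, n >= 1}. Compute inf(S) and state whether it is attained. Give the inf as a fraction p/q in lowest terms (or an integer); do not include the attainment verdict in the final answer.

Analysis:
- Values: -1/19, 1/20, -1/21, 1/22, -1/23, ...
- Positive terms (even n): 1/(2+18), 1/(4+18), ... decreasing -> max = 1/20 (n=2).
- Negative terms (odd n): -1/(1+18), -1/(3+18), ... increasing -> min = -1/19 (n=1).
- So sup = 1/20 (attained at n=2); inf = -1/19 (attained at n=1).
Conclusion: inf(S) = -1/19, attained in S.

-1/19


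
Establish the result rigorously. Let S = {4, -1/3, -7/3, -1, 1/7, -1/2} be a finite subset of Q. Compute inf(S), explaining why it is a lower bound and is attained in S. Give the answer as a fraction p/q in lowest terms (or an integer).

S is finite, so inf(S) = min(S).
Sorted increasing:
-7/3, -1, -1/2, -1/3, 1/7, 4
The extremum is -7/3.
For every x in S, x >= -7/3. And -7/3 is in S, so it is attained.
Therefore inf(S) = -7/3.

-7/3


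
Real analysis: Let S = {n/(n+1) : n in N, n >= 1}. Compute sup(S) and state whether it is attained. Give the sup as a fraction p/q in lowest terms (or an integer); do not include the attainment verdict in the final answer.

Analysis:
- Values: 1/2, 2/3, 3/4, 4/5, ... strictly increasing.
- Minimum is 1/2 (n=1); inf = 1/2 (attained).
- n/(n+1) = 1 - 1/(n+1) -> 1 from below as n -> infinity, and never equals 1.
- So sup = 1 (not attained).
Conclusion: sup(S) = 1, not attained in S.

1


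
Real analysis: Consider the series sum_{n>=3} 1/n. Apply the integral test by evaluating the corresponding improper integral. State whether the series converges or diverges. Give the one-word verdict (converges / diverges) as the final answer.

Let f(x) = 1/x. Then f is positive, continuous, and decreasing on [3, infinity), so the integral test applies.
Compute the improper integral int_{3}^infinity f(x) dx:
  antiderivative F(x) = log(x).
  As x -> infinity, log(x) -> infinity.
  So int = infinity - log(3) = infinity. By the integral test, the series diverges.

diverges


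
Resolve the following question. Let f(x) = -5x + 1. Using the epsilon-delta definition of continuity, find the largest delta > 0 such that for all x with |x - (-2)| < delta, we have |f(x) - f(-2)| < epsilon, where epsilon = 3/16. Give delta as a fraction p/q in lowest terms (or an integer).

We compute f(-2) = -5*(-2) + 1 = 11.
|f(x) - f(-2)| = |-5x + 1 - (11)| = |-5(x - (-2))| = 5|x - (-2)|.
We need 5|x - (-2)| < 3/16, i.e. |x - (-2)| < 3/16 / 5 = 3/80.
So any delta <= 3/80 works. Conversely, if delta > 3/80, then x = -2 + 3/80 satisfies |x - (-2)| = 3/80 < delta but |f(x) - f(-2)| = 5 * 3/80 = 3/16, which is not < 3/16; so no larger delta works.
Hence the largest such delta is 3/80.

3/80


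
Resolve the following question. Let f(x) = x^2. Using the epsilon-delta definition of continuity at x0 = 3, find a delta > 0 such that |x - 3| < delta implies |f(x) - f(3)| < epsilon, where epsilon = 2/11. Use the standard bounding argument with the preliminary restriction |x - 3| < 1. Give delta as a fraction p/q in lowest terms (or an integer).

Factor: |x^2 - (3)^2| = |x - 3| * |x + 3|.
Impose |x - 3| < 1 first. Then |x + 3| = |(x - 3) + 2*(3)| <= |x - 3| + 2*|3| < 1 + 6 = 7.
So |x^2 - (3)^2| < delta * 7.
We need delta * 7 <= 2/11, i.e. delta <= 2/11/7 = 2/77.
Since 2/77 < 1, this is tighter than 1; take delta = 2/77.
So delta = 2/77 works.

2/77


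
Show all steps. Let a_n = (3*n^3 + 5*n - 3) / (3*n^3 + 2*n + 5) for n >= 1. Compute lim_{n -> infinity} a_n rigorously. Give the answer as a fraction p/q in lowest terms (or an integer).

Divide numerator and denominator by n^3, the highest power:
numerator / n^3 = 3 + 5/n^2 - 3/n^3
denominator / n^3 = 3 + 2/n^2 + 5/n^3
As n -> infinity, all terms of the form c/n^k (k >= 1) tend to 0.
So numerator / n^3 -> 3 and denominator / n^3 -> 3.
Therefore lim a_n = 1.

1


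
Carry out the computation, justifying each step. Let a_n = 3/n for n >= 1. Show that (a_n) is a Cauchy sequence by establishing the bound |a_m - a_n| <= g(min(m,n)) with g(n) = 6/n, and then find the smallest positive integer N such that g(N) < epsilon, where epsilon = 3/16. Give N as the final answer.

For any m, n >= 1, by the triangle inequality:
|a_m - a_n| = |3/m - 3/n| <= 3*1/m + 3*1/n <= 6/min(m,n).
So g(n) = 6/n bounds the Cauchy difference. Since g(n) -> 0, (a_n) is Cauchy.
Now solve g(N) < 3/16: 6/N < 3/16 <=> N > 6 / (3/16) = 32.
The smallest integer strictly greater than 32 is N = 33.
Check: g(33) = 6/33 = 2/11 < 3/16; g(32) = 3/16 >= 3/16. So N = 33.

33


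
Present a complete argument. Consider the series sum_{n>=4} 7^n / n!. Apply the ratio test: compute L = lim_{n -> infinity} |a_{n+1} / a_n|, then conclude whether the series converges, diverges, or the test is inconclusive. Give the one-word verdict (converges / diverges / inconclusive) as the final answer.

Let a_n denote the general term. Form the ratio a_{n+1}/a_n and simplify:
a_{n+1}/a_n = 7/(n + 1)
Take the limit as n -> infinity: L = 0.
Since L = 0 < 1, the ratio test implies the series converges.

converges


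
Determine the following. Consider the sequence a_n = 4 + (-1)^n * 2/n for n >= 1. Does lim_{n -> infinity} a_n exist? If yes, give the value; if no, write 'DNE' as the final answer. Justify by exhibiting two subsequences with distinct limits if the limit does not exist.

Examine the behaviour of a_n along subsequences.
Even-n subsequence a_{2k} = 4 + 2/(2k) -> 4. Odd-n subsequence a_{2k+1} = 4 - 2/(2k+1) -> 4. Both tend to 4, which suggests the limit is 4; verify directly.
|a_n - 4| = |(-1)^n * 2/n| = 2/n for every n >= 1.
Given epsilon > 0, choose a positive integer N > 2/epsilon. Then for all n >= N, |a_n - 4| = 2/n <= 2/N < epsilon.
So by the definition of the limit, lim a_n exists and equals 4.

4


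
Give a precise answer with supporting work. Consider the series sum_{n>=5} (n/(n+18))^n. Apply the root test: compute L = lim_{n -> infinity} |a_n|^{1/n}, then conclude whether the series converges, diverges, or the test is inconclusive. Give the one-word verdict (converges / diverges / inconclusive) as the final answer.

Let a_n denote the general term. Form |a_n|^(1/n) and simplify:
|a_n|^(1/n) = n/(n + 18)
Take the limit as n -> infinity: L = 1.
Since L = 1, the root test is inconclusive. (In fact a_n = (n/(n+18))^n -> e^(-18) != 0, so the nth-term test shows divergence; but the root test itself gives no conclusion.)

inconclusive


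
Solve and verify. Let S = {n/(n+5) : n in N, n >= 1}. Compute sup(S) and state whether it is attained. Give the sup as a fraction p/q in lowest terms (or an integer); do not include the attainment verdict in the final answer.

Analysis:
- Values: 1/6, 2/7, 3/8, 4/9, ... strictly increasing.
- Minimum is 1/6 (n=1); inf = 1/6 (attained).
- n/(n+5) = 1 - 5/(n+5) -> 1 from below as n -> infinity, and never equals 1.
- So sup = 1 (not attained).
Conclusion: sup(S) = 1, not attained in S.

1


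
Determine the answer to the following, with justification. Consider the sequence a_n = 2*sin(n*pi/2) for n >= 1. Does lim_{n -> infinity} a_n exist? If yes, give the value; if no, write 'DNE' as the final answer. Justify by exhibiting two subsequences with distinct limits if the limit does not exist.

Examine the behaviour of a_n along subsequences.
a_{4k+1} = 2*sin(pi/2 + 2k*pi) = 2 -> 2. a_{4k+3} = 2*sin(3pi/2 + 2k*pi) = -2 -> -2.
Since these two subsequential limits are 2 and -2, distinct, the full sequence cannot converge (a convergent sequence has all subsequences tending to the same limit). So lim a_n does not exist.

DNE


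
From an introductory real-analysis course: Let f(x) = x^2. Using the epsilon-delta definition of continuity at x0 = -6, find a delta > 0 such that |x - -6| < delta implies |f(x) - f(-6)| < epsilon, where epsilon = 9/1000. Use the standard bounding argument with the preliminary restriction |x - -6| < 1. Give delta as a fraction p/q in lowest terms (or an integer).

Factor: |x^2 - (-6)^2| = |x - -6| * |x + -6|.
Impose |x - -6| < 1 first. Then |x + -6| = |(x - -6) + 2*(-6)| <= |x - -6| + 2*|-6| < 1 + 12 = 13.
So |x^2 - (-6)^2| < delta * 13.
We need delta * 13 <= 9/1000, i.e. delta <= 9/1000/13 = 9/13000.
Since 9/13000 < 1, this is tighter than 1; take delta = 9/13000.
So delta = 9/13000 works.

9/13000


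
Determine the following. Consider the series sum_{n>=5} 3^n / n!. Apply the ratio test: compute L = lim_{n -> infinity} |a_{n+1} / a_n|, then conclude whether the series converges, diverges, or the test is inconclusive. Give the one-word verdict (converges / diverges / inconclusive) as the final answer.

Let a_n denote the general term. Form the ratio a_{n+1}/a_n and simplify:
a_{n+1}/a_n = 3/(n + 1)
Take the limit as n -> infinity: L = 0.
Since L = 0 < 1, the ratio test implies the series converges.

converges


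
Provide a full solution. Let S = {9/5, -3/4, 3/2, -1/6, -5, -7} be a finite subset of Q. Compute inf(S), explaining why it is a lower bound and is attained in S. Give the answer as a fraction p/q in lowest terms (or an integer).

S is finite, so inf(S) = min(S).
Sorted increasing:
-7, -5, -3/4, -1/6, 3/2, 9/5
The extremum is -7.
For every x in S, x >= -7. And -7 is in S, so it is attained.
Therefore inf(S) = -7.

-7


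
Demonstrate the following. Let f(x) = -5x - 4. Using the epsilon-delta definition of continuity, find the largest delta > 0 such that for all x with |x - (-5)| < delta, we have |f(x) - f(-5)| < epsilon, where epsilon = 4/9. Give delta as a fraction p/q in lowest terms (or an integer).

We compute f(-5) = -5*(-5) - 4 = 21.
|f(x) - f(-5)| = |-5x - 4 - (21)| = |-5(x - (-5))| = 5|x - (-5)|.
We need 5|x - (-5)| < 4/9, i.e. |x - (-5)| < 4/9 / 5 = 4/45.
So any delta <= 4/45 works. Conversely, if delta > 4/45, then x = -5 + 4/45 satisfies |x - (-5)| = 4/45 < delta but |f(x) - f(-5)| = 5 * 4/45 = 4/9, which is not < 4/9; so no larger delta works.
Hence the largest such delta is 4/45.

4/45


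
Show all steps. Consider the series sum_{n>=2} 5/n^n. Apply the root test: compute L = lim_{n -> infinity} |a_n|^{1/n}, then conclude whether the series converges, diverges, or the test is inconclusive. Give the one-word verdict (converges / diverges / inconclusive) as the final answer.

Let a_n denote the general term. Form |a_n|^(1/n) and simplify:
|a_n|^(1/n) = 5^(1/n)/n
Take the limit as n -> infinity: L = 0.
Since L = 0 < 1, the root test implies convergence.

converges


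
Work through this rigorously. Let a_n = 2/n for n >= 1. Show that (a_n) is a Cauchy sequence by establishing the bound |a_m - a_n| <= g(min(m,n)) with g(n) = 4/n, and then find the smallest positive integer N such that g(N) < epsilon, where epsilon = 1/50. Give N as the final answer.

For any m, n >= 1, by the triangle inequality:
|a_m - a_n| = |2/m - 2/n| <= 2*1/m + 2*1/n <= 4/min(m,n).
So g(n) = 4/n bounds the Cauchy difference. Since g(n) -> 0, (a_n) is Cauchy.
Now solve g(N) < 1/50: 4/N < 1/50 <=> N > 4 / (1/50) = 200.
The smallest integer strictly greater than 200 is N = 201.
Check: g(201) = 4/201 = 4/201 < 1/50; g(200) = 1/50 >= 1/50. So N = 201.

201


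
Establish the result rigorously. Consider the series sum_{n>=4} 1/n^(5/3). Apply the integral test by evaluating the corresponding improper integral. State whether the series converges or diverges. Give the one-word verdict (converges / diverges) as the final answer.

Let f(x) = x^(-5/3). Then f is positive, continuous, and decreasing on [4, infinity), so the integral test applies.
Compute the improper integral int_{4}^infinity f(x) dx:
  antiderivative F(x) = -3/(2*x^(2/3)).
  As x -> infinity, F(x) -> 0 (since p = 5/3 > 1).
  So int = F(infinity) - F(4) = 0 - (-3*2^(2/3)/8) = 3*2^(2/3)/8.
  Finite, so by the integral test, the series converges.

converges


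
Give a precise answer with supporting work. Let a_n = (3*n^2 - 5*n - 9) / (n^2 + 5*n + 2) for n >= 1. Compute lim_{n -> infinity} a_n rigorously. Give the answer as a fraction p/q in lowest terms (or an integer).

Divide numerator and denominator by n^2, the highest power:
numerator / n^2 = 3 - 5/n - 9/n^2
denominator / n^2 = 1 + 5/n + 2/n^2
As n -> infinity, all terms of the form c/n^k (k >= 1) tend to 0.
So numerator / n^2 -> 3 and denominator / n^2 -> 1.
Therefore lim a_n = 3.

3


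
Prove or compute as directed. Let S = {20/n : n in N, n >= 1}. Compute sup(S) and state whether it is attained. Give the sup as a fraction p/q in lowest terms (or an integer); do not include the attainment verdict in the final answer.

Analysis:
- Values: 20, 10, 20/3, 5, ... strictly decreasing.
- The maximum is 20 (n=1); sup = 20 (attained).
- The set is bounded below by 0; 20/n -> 0 so 0 is the greatest lower bound.
- 0 is not in the set, so inf = 0 is not attained.
Conclusion: sup(S) = 20, attained in S.

20


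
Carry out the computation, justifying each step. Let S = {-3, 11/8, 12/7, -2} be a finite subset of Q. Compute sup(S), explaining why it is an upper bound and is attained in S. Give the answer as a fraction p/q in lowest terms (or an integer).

S is finite, so sup(S) = max(S).
Sorted decreasing:
12/7, 11/8, -2, -3
The extremum is 12/7.
For every x in S, x <= 12/7. And 12/7 is in S, so it is attained.
Therefore sup(S) = 12/7.

12/7


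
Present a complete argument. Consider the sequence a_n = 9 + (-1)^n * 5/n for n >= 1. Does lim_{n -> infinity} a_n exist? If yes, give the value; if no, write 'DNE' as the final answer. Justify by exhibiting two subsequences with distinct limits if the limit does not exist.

Examine the behaviour of a_n along subsequences.
Even-n subsequence a_{2k} = 9 + 5/(2k) -> 9. Odd-n subsequence a_{2k+1} = 9 - 5/(2k+1) -> 9. Both tend to 9, which suggests the limit is 9; verify directly.
|a_n - 9| = |(-1)^n * 5/n| = 5/n for every n >= 1.
Given epsilon > 0, choose a positive integer N > 5/epsilon. Then for all n >= N, |a_n - 9| = 5/n <= 5/N < epsilon.
So by the definition of the limit, lim a_n exists and equals 9.

9


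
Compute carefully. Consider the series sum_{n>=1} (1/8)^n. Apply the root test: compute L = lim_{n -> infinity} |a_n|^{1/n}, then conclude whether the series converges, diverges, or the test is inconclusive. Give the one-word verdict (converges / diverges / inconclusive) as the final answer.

Let a_n denote the general term. Form |a_n|^(1/n) and simplify:
|a_n|^(1/n) = 1/8
Take the limit as n -> infinity: L = 1/8.
Since L = 1/8 < 1, the root test implies convergence.

converges


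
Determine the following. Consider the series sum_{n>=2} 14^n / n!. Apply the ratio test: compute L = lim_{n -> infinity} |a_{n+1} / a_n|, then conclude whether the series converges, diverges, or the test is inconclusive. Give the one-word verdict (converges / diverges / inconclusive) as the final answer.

Let a_n denote the general term. Form the ratio a_{n+1}/a_n and simplify:
a_{n+1}/a_n = 14/(n + 1)
Take the limit as n -> infinity: L = 0.
Since L = 0 < 1, the ratio test implies the series converges.

converges


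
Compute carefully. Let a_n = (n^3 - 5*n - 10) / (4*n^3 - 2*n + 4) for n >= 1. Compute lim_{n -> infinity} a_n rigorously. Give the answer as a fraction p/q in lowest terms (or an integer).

Divide numerator and denominator by n^3, the highest power:
numerator / n^3 = 1 - 5/n^2 - 10/n^3
denominator / n^3 = 4 - 2/n^2 + 4/n^3
As n -> infinity, all terms of the form c/n^k (k >= 1) tend to 0.
So numerator / n^3 -> 1 and denominator / n^3 -> 4.
Therefore lim a_n = 1/4.

1/4


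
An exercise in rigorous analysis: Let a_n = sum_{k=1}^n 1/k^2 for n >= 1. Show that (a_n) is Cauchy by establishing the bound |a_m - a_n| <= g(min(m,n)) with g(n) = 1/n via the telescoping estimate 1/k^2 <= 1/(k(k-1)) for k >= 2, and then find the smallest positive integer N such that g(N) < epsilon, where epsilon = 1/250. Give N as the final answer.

For m > n >= 1: |a_m - a_n| = sum_{k=n+1}^m 1/k^2.
Use 1/k^2 <= 1/(k(k-1)) = 1/(k-1) - 1/k for k >= 2:
sum_{k=n+1}^m 1/k^2 <= sum_{k=n+1}^m (1/(k-1) - 1/k) = 1/n - 1/m <= 1/n.
By symmetry the same bound holds with n,m swapped, so |a_m - a_n| <= 1/min(m,n) = g(min(m,n)). Since g(n) -> 0, (a_n) is Cauchy.
Now solve g(N) < 1/250: 1/N < 1/250 <=> N > 1/(1/250) = 250.
The smallest integer strictly greater than 250 is N = 251.
Check: g(251) = 1/251 < 1/250; g(250) = 1/250 >= 1/250. So N = 251.

251
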